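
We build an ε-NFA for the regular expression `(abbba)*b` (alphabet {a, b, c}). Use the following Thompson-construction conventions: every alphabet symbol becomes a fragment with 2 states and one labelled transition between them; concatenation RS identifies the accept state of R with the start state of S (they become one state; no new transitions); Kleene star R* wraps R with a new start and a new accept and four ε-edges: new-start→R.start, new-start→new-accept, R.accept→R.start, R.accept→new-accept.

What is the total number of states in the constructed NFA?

9

Recursing over subexpressions:
Each of the 6 symbol leaves contributes a 2-state fragment.
  abbba = 6 states
  (abbba)* = 8 states
  (abbba)*b = 9 states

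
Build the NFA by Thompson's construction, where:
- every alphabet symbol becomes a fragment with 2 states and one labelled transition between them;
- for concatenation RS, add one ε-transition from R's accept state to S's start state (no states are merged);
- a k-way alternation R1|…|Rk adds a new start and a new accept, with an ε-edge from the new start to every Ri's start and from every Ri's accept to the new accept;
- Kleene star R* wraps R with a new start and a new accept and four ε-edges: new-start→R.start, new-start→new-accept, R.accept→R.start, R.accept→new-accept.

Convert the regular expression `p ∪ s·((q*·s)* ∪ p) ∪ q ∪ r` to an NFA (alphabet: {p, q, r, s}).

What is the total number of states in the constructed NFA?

22

Recursing over subexpressions:
Each of the 7 symbol leaves contributes a 2-state fragment.
  q* — 4 states
  q*·s — 6 states
  (q*·s)* — 8 states
  (q*·s)* ∪ p — 12 states
  s·((q*·s)* ∪ p) — 14 states
  p ∪ s·((q*·s)* ∪ p) ∪ q ∪ r — 22 states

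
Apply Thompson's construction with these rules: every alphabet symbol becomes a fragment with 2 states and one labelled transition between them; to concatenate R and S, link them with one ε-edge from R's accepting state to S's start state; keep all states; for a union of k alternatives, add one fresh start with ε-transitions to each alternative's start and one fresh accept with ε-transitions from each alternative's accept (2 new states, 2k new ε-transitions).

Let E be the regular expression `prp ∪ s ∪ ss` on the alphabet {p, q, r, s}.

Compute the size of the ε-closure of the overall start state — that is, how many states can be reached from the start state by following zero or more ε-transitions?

4

Let C(F) = |ε-closure(F.start)| within fragment F, and note whether F accepts ε. Symbol fragments have C = 1 and do not accept ε. Then:
  prp — same as the first factor's closure: |closure| = 1
  ss — |closure| equals the left operand's closure size = 1 (its accept is not ε-reachable, so the closure stops there)
  prp ∪ s ∪ ss — |closure| = 1 + 1 + 1 + 1 = 4 (the new accept is not ε-reachable since no branch accepts ε)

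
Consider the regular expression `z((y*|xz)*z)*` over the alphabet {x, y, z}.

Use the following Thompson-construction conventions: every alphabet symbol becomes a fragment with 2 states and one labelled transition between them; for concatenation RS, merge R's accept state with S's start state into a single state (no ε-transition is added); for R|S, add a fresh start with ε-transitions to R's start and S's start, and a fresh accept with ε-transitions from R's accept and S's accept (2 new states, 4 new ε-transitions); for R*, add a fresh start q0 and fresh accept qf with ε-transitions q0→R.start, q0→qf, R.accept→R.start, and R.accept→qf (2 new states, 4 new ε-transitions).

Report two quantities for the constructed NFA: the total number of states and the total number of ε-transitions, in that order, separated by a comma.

Building bottom-up:
Each of the 5 symbol leaves contributes 2 states and 0 ε-transitions.
  y* → 4 states, 4 ε-transitions
  xz → 3 states, 0 ε-transitions
  y*|xz → 9 states, 8 ε-transitions
  (y*|xz)* → 11 states, 12 ε-transitions
  (y*|xz)*z → 12 states, 12 ε-transitions
  ((y*|xz)*z)* → 14 states, 16 ε-transitions
  z((y*|xz)*z)* → 15 states, 16 ε-transitions

15, 16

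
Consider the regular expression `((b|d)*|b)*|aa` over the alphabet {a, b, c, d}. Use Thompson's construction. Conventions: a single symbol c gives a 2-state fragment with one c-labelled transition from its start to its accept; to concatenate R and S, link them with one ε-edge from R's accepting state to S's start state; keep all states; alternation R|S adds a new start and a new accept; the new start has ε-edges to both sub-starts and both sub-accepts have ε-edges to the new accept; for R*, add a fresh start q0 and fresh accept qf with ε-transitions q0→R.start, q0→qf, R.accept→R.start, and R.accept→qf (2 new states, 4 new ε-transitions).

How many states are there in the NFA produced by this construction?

Per subexpression:
Each of the 5 symbol leaves contributes a 2-state fragment.
  b|d = 6 states
  (b|d)* = 8 states
  (b|d)*|b = 12 states
  ((b|d)*|b)* = 14 states
  aa = 4 states
  ((b|d)*|b)*|aa = 20 states

20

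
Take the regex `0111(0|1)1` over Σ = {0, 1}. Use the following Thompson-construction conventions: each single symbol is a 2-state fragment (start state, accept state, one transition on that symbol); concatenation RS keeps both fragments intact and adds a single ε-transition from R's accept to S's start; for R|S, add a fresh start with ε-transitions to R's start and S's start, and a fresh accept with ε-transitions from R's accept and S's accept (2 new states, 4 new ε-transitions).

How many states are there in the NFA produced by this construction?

16

By structural recursion:
Each of the 7 symbol leaves contributes a 2-state fragment.
  0|1 — 6 states
  0111(0|1)1 — 16 states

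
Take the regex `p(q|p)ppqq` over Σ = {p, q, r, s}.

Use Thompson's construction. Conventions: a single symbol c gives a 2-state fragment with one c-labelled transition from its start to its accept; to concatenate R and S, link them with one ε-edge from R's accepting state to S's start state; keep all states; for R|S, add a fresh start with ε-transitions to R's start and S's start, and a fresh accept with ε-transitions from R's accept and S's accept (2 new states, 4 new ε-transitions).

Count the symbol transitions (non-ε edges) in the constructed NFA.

Building bottom-up:
Each of the 7 symbol leaves contributes exactly 1 symbol transition.
  q|p → 2 symbol transitions
  p(q|p)ppqq → 7 symbol transitions

7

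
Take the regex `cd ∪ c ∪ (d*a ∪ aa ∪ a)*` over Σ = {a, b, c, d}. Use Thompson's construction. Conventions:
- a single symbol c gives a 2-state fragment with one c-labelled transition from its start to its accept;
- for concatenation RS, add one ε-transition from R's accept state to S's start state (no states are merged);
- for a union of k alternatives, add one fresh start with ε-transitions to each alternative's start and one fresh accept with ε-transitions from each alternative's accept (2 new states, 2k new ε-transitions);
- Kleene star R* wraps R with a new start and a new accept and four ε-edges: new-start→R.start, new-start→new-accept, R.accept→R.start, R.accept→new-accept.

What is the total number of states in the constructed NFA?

Per subexpression:
Each of the 8 symbol leaves contributes a 2-state fragment.
  cd = 4 states
  d* = 4 states
  d*a = 6 states
  aa = 4 states
  d*a ∪ aa ∪ a = 14 states
  (d*a ∪ aa ∪ a)* = 16 states
  cd ∪ c ∪ (d*a ∪ aa ∪ a)* = 24 states

24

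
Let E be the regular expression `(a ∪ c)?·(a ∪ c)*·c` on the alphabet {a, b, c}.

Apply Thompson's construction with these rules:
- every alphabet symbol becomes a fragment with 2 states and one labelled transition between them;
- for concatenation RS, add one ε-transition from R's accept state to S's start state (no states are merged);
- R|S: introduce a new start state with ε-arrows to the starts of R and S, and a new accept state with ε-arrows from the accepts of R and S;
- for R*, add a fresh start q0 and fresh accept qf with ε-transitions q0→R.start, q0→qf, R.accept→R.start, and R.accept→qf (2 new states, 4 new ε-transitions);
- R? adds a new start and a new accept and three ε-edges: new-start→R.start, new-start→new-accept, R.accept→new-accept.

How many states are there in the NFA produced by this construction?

18

Bottom-up over the parse tree:
Each of the 5 symbol leaves contributes a 2-state fragment.
  a ∪ c = 6 states
  (a ∪ c)? = 8 states
  a ∪ c = 6 states
  (a ∪ c)* = 8 states
  (a ∪ c)?·(a ∪ c)*·c = 18 states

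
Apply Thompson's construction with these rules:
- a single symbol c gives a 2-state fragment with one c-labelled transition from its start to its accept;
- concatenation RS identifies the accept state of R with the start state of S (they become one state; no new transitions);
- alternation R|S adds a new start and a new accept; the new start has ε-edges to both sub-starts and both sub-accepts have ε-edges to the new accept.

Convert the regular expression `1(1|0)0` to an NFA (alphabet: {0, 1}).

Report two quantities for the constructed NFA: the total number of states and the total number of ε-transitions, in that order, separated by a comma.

Building bottom-up:
Each of the 4 symbol leaves contributes 2 states and 0 ε-transitions.
  1|0 : 6 states, 4 ε-transitions
  1(1|0)0 : 8 states, 4 ε-transitions

8, 4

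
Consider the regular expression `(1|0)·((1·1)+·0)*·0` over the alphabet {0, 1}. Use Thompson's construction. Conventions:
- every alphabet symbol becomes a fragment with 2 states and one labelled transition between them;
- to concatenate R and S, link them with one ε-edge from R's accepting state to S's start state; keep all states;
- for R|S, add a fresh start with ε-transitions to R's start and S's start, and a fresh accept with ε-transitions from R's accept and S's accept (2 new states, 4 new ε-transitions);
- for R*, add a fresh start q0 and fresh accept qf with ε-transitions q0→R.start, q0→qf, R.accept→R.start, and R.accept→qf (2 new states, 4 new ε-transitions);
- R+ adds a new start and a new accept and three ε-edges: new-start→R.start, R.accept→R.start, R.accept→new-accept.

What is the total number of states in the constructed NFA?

18

By structural recursion:
Each of the 6 symbol leaves contributes a 2-state fragment.
  1|0 → 6 states
  1·1 → 4 states
  (1·1)+ → 6 states
  (1·1)+·0 → 8 states
  ((1·1)+·0)* → 10 states
  (1|0)·((1·1)+·0)*·0 → 18 states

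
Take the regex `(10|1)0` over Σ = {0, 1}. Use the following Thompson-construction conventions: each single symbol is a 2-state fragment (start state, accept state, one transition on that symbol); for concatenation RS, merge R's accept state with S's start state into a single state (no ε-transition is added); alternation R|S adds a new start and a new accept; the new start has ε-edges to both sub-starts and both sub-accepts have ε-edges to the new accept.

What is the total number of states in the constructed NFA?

8

Building bottom-up:
Each of the 4 symbol leaves contributes a 2-state fragment.
  10 → 3 states
  10|1 → 7 states
  (10|1)0 → 8 states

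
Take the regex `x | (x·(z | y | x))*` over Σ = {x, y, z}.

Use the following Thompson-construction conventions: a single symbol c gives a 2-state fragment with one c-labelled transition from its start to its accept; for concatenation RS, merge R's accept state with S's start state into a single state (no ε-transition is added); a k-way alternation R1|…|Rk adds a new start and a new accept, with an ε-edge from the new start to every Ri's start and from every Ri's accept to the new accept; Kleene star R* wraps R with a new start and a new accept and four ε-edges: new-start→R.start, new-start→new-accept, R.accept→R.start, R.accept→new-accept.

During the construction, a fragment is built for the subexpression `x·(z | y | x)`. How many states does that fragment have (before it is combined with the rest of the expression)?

9

Fragment for `x·(z | y | x)`:
Each of the 4 symbol leaves contributes a 2-state fragment.
  z | y | x : 8 states
  x·(z | y | x) : 9 states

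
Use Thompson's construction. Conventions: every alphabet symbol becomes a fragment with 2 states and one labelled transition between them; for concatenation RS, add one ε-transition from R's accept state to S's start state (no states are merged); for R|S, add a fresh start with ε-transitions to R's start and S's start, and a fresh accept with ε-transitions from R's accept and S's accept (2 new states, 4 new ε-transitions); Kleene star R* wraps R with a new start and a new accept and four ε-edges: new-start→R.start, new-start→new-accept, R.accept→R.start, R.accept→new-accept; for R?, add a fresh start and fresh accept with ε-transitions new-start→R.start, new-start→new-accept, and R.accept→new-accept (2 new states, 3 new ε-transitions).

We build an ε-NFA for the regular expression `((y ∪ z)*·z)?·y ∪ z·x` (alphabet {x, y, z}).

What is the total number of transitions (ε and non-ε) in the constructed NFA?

24

Bottom-up over the parse tree:
Each of the 6 symbol leaves contributes 1 transition (1 symbol, 0 ε).
  y ∪ z — 6 transitions (2 symbol, 4 ε)
  (y ∪ z)* — 10 transitions (2 symbol, 8 ε)
  (y ∪ z)*·z — 12 transitions (3 symbol, 9 ε)
  ((y ∪ z)*·z)? — 15 transitions (3 symbol, 12 ε)
  ((y ∪ z)*·z)?·y — 17 transitions (4 symbol, 13 ε)
  z·x — 3 transitions (2 symbol, 1 ε)
  ((y ∪ z)*·z)?·y ∪ z·x — 24 transitions (6 symbol, 18 ε)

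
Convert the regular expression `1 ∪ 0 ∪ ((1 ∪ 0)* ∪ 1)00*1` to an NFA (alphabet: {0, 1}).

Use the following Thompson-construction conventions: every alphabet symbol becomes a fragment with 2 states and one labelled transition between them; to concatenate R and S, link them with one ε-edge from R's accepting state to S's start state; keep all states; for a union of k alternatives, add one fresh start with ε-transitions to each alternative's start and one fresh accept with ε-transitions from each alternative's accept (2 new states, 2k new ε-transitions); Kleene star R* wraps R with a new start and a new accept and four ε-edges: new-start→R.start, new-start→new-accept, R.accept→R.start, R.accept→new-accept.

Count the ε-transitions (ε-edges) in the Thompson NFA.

Recursing over subexpressions:
Each of the 8 symbol leaves contributes 0 ε-transitions.
  1 ∪ 0 = 4 ε-transitions
  (1 ∪ 0)* = 8 ε-transitions
  (1 ∪ 0)* ∪ 1 = 12 ε-transitions
  0* = 4 ε-transitions
  ((1 ∪ 0)* ∪ 1)00*1 = 19 ε-transitions
  1 ∪ 0 ∪ ((1 ∪ 0)* ∪ 1)00*1 = 25 ε-transitions

25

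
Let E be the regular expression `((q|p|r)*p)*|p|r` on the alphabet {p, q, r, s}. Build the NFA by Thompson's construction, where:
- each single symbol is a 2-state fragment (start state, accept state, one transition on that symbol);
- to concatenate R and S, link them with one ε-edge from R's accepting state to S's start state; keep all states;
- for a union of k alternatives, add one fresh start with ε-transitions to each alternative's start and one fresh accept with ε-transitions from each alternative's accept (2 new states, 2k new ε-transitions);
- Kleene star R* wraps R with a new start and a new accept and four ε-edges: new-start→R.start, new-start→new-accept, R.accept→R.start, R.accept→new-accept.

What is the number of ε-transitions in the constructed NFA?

Recursing over subexpressions:
Each of the 6 symbol leaves contributes 0 ε-transitions.
  q|p|r = 6 ε-transitions
  (q|p|r)* = 10 ε-transitions
  (q|p|r)*p = 11 ε-transitions
  ((q|p|r)*p)* = 15 ε-transitions
  ((q|p|r)*p)*|p|r = 21 ε-transitions

21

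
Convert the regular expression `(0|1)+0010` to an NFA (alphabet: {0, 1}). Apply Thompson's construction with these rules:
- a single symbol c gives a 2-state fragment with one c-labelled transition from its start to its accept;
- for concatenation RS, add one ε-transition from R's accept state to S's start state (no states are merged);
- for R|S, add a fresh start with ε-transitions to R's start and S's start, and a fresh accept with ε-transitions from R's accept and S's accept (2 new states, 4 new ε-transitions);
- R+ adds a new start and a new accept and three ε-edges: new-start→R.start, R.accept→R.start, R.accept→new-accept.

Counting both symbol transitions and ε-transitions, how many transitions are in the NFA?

Building bottom-up:
Each of the 6 symbol leaves contributes 1 transition (1 symbol, 0 ε).
  0|1 — 6 transitions (2 symbol, 4 ε)
  (0|1)+ — 9 transitions (2 symbol, 7 ε)
  (0|1)+0010 — 17 transitions (6 symbol, 11 ε)

17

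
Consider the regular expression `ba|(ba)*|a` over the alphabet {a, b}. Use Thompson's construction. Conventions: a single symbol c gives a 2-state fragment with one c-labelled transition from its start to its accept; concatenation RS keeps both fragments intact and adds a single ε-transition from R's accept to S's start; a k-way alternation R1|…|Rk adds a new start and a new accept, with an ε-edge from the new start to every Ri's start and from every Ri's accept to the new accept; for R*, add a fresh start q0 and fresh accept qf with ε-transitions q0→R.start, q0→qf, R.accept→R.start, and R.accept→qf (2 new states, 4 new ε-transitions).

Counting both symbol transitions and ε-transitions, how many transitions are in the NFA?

Bottom-up over the parse tree:
Each of the 5 symbol leaves contributes 1 transition (1 symbol, 0 ε).
  ba — 3 transitions (2 symbol, 1 ε)
  ba — 3 transitions (2 symbol, 1 ε)
  (ba)* — 7 transitions (2 symbol, 5 ε)
  ba|(ba)*|a — 17 transitions (5 symbol, 12 ε)

17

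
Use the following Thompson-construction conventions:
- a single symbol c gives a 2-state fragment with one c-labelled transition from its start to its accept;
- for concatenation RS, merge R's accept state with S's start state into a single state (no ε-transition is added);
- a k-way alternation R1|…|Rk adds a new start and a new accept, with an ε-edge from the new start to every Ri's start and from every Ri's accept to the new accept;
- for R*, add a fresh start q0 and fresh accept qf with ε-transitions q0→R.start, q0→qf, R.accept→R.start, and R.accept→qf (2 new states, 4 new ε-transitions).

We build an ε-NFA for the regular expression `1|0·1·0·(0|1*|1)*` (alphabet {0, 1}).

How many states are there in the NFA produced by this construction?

Recursing over subexpressions:
Each of the 7 symbol leaves contributes a 2-state fragment.
  1* — 4 states
  0|1*|1 — 10 states
  (0|1*|1)* — 12 states
  0·1·0·(0|1*|1)* — 15 states
  1|0·1·0·(0|1*|1)* — 19 states

19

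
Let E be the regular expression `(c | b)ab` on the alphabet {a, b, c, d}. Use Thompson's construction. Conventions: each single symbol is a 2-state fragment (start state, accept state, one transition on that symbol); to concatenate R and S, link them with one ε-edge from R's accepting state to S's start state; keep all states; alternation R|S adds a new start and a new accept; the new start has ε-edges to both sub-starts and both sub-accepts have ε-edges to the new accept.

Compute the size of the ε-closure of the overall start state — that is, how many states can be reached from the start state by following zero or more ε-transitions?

Work bottom-up. For each fragment F, track |ε-closure(F.start)| and whether F's accept lies in that closure (i.e. whether F accepts ε). A single-symbol fragment has closure size 1 and does not accept ε.
  c | b — new start ε-reaches every alternative's start; none of them accept ε, so the new accept is not reached: |closure| = 1 + 1 + 1 = 3
  (c | b)ab — same as the first factor's closure: |closure| = 3

3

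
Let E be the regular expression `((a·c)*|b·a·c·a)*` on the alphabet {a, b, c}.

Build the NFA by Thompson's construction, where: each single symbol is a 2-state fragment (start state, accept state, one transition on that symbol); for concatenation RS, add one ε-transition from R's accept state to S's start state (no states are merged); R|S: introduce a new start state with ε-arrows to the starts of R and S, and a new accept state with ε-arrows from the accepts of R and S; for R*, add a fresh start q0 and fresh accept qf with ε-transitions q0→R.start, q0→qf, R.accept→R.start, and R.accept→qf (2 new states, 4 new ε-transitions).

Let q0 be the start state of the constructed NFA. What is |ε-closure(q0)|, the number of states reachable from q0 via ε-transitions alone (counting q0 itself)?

8

Work bottom-up. For each fragment F, track |ε-closure(F.start)| and whether F's accept lies in that closure (i.e. whether F accepts ε). A single-symbol fragment has closure size 1 and does not accept ε.
  a·c — same as the first factor's closure: |ε-closure| = 1
  (a·c)* — |ε-closure| = 1 (new start) + 1 (body) + 1 (new accept) = 3
  b·a·c·a — |ε-closure| equals the left operand's closure size = 1 (its accept is not ε-reachable, so the closure stops there)
  (a·c)*|b·a·c·a — new start ε-reaches every alternative's start; at least one alternative accepts ε, so the union's new accept is reached too: |ε-closure| = 1 + 3 + 1 + 1 = 6
  ((a·c)*|b·a·c·a)* — |ε-closure| = 1 (new start) + 6 (body) + 1 (new accept) = 8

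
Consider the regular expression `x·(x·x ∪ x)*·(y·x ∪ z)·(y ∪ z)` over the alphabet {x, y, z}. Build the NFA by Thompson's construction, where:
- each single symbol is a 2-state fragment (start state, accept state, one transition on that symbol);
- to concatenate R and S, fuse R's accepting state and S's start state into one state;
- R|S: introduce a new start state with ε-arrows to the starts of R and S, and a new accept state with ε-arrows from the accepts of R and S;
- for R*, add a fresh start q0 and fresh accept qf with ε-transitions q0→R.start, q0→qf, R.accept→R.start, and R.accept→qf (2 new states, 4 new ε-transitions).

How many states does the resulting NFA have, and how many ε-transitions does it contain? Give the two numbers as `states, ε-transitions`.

21, 16

Recursing over subexpressions:
Each of the 9 symbol leaves contributes 2 states and 0 ε-transitions.
  x·x = 3 states, 0 ε-transitions
  x·x ∪ x = 7 states, 4 ε-transitions
  (x·x ∪ x)* = 9 states, 8 ε-transitions
  y·x = 3 states, 0 ε-transitions
  y·x ∪ z = 7 states, 4 ε-transitions
  y ∪ z = 6 states, 4 ε-transitions
  x·(x·x ∪ x)*·(y·x ∪ z)·(y ∪ z) = 21 states, 16 ε-transitions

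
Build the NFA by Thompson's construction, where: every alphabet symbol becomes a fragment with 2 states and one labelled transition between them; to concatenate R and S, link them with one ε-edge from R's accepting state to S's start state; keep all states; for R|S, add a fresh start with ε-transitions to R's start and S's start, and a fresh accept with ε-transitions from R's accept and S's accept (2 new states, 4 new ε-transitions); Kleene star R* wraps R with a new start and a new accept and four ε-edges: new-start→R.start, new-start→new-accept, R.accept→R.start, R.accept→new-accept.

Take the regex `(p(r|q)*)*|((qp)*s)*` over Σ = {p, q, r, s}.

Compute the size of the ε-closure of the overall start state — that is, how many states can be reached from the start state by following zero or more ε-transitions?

11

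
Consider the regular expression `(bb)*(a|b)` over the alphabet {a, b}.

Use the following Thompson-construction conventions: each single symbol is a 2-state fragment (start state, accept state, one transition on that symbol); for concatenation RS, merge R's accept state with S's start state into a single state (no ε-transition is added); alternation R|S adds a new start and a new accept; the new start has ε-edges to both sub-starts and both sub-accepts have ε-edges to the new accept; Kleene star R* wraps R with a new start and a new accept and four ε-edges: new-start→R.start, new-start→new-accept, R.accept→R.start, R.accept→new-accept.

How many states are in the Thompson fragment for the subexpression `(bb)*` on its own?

Fragment for `(bb)*`:
Each of the 2 symbol leaves contributes a 2-state fragment.
  bb = 3 states
  (bb)* = 5 states

5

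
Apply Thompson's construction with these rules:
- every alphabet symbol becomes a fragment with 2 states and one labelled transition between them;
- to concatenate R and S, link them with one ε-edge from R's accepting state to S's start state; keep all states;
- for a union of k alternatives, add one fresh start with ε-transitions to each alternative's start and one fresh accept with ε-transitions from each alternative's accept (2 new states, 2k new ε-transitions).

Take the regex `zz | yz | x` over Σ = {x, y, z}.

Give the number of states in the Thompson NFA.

Per subexpression:
Each of the 5 symbol leaves contributes a 2-state fragment.
  zz → 4 states
  yz → 4 states
  zz | yz | x → 12 states

12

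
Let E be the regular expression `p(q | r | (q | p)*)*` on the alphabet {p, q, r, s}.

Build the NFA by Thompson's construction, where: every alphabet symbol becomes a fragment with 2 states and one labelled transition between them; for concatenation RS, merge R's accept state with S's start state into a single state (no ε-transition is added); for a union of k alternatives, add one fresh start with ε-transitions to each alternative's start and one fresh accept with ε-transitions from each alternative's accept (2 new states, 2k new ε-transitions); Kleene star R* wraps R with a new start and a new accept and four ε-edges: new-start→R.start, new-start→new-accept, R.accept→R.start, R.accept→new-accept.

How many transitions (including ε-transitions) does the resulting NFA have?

23

Building bottom-up:
Each of the 5 symbol leaves contributes 1 transition (1 symbol, 0 ε).
  q | p → 6 transitions (2 symbol, 4 ε)
  (q | p)* → 10 transitions (2 symbol, 8 ε)
  q | r | (q | p)* → 18 transitions (4 symbol, 14 ε)
  (q | r | (q | p)*)* → 22 transitions (4 symbol, 18 ε)
  p(q | r | (q | p)*)* → 23 transitions (5 symbol, 18 ε)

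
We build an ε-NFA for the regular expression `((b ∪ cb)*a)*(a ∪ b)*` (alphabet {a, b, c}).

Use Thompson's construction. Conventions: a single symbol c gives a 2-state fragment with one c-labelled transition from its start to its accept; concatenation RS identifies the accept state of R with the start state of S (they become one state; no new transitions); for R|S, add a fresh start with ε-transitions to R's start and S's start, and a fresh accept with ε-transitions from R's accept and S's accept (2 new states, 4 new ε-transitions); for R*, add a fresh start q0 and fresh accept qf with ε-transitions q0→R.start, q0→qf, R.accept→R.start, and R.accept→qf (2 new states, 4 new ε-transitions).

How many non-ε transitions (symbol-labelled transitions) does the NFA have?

Building bottom-up:
Each of the 6 symbol leaves contributes exactly 1 symbol transition.
  cb : 2 symbol transitions
  b ∪ cb : 3 symbol transitions
  (b ∪ cb)* : 3 symbol transitions
  (b ∪ cb)*a : 4 symbol transitions
  ((b ∪ cb)*a)* : 4 symbol transitions
  a ∪ b : 2 symbol transitions
  (a ∪ b)* : 2 symbol transitions
  ((b ∪ cb)*a)*(a ∪ b)* : 6 symbol transitions

6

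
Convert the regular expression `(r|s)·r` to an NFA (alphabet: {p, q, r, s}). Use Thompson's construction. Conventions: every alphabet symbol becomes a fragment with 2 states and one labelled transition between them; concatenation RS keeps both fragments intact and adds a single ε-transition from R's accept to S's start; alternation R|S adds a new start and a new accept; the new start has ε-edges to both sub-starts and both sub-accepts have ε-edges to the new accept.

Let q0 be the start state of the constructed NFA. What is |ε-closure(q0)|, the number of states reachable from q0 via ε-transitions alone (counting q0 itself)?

Compute the ε-closure size of each fragment's start state recursively; a symbol fragment's start has no outgoing ε-edge, so its closure is just itself (size 1).
  r|s — |closure| = 1 + 1 + 1 = 3 (the new accept is not ε-reachable since no branch accepts ε)
  (r|s)·r — |closure| equals the left operand's closure size = 3 (its accept is not ε-reachable, so the closure stops there)

3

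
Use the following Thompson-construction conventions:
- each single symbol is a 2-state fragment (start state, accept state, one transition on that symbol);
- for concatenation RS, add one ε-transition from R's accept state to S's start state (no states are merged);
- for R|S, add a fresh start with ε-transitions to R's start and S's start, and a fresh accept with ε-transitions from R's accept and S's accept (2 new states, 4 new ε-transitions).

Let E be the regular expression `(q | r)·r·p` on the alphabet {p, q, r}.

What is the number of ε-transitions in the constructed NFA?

Per subexpression:
Each of the 4 symbol leaves contributes 0 ε-transitions.
  q | r : 4 ε-transitions
  (q | r)·r·p : 6 ε-transitions

6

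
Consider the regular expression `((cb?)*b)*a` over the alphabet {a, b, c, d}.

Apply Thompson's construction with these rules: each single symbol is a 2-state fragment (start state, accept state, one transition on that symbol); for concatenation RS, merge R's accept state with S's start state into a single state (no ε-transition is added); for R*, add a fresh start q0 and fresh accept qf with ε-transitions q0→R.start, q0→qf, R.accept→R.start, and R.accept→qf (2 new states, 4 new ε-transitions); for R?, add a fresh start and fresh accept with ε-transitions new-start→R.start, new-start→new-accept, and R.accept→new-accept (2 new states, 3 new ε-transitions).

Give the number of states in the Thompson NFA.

Bottom-up over the parse tree:
Each of the 4 symbol leaves contributes a 2-state fragment.
  b? — 4 states
  cb? — 5 states
  (cb?)* — 7 states
  (cb?)*b — 8 states
  ((cb?)*b)* — 10 states
  ((cb?)*b)*a — 11 states

11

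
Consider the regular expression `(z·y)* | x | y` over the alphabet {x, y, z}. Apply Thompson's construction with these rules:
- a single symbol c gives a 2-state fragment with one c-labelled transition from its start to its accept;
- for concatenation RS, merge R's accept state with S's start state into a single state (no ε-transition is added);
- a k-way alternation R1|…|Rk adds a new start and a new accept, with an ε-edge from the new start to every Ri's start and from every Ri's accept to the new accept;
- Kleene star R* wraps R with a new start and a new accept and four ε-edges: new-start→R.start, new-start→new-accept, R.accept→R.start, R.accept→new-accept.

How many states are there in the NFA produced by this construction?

11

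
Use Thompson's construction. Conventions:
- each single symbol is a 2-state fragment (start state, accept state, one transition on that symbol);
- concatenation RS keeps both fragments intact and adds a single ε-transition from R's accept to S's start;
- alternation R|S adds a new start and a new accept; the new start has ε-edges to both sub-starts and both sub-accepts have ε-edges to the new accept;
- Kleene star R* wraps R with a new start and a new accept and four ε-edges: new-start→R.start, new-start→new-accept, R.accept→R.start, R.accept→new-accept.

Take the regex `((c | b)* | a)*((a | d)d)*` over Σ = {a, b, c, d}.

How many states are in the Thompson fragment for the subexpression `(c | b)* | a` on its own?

Fragment for `(c | b)* | a`:
Each of the 3 symbol leaves contributes a 2-state fragment.
  c | b — 6 states
  (c | b)* — 8 states
  (c | b)* | a — 12 states

12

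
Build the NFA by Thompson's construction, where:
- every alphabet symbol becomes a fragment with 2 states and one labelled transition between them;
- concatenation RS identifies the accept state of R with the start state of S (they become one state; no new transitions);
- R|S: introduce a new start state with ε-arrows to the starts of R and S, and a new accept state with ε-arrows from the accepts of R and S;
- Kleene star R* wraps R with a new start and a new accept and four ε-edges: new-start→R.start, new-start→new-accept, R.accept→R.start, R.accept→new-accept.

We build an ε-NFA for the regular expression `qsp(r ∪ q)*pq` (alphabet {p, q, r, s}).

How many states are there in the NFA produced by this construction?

13

Bottom-up over the parse tree:
Each of the 7 symbol leaves contributes a 2-state fragment.
  r ∪ q — 6 states
  (r ∪ q)* — 8 states
  qsp(r ∪ q)*pq — 13 states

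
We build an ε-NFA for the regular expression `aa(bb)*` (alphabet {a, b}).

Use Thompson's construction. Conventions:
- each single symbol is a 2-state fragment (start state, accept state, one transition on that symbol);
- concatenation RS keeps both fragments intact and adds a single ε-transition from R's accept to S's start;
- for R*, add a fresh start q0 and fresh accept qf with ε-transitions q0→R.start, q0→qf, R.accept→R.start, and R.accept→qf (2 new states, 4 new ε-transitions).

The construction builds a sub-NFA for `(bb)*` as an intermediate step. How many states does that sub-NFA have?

Fragment for `(bb)*`:
Each of the 2 symbol leaves contributes a 2-state fragment.
  bb → 4 states
  (bb)* → 6 states

6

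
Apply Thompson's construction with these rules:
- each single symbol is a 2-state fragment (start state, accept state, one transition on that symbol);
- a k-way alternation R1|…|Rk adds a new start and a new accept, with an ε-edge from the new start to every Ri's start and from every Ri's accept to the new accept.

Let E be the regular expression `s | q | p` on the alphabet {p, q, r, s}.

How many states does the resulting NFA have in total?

8

Per subexpression:
Each of the 3 symbol leaves contributes a 2-state fragment.
  s | q | p = 8 states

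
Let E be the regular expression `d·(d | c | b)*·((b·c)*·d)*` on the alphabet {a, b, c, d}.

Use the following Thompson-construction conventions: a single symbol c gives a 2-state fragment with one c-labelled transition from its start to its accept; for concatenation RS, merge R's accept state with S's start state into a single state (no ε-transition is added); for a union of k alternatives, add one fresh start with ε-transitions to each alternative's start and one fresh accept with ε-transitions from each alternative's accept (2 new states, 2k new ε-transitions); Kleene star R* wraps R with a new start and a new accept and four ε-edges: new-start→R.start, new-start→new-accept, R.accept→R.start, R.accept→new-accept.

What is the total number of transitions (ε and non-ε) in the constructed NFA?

Building bottom-up:
Each of the 7 symbol leaves contributes 1 transition (1 symbol, 0 ε).
  d | c | b : 9 transitions (3 symbol, 6 ε)
  (d | c | b)* : 13 transitions (3 symbol, 10 ε)
  b·c : 2 transitions (2 symbol, 0 ε)
  (b·c)* : 6 transitions (2 symbol, 4 ε)
  (b·c)*·d : 7 transitions (3 symbol, 4 ε)
  ((b·c)*·d)* : 11 transitions (3 symbol, 8 ε)
  d·(d | c | b)*·((b·c)*·d)* : 25 transitions (7 symbol, 18 ε)

25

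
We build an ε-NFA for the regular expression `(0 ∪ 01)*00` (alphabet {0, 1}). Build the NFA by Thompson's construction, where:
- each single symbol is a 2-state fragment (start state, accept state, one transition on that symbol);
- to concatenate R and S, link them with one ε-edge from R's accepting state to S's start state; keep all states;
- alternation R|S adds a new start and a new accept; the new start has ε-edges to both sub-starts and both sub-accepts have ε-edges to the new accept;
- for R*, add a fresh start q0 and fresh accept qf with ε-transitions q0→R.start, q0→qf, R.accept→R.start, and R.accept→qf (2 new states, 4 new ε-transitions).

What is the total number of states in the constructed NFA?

14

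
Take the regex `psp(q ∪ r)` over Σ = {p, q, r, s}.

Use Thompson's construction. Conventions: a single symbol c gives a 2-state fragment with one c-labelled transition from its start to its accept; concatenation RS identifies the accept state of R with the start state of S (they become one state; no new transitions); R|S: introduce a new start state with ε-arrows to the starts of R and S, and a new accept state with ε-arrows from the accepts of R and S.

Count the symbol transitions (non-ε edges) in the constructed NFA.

5

Building bottom-up:
Each of the 5 symbol leaves contributes exactly 1 symbol transition.
  q ∪ r → 2 symbol transitions
  psp(q ∪ r) → 5 symbol transitions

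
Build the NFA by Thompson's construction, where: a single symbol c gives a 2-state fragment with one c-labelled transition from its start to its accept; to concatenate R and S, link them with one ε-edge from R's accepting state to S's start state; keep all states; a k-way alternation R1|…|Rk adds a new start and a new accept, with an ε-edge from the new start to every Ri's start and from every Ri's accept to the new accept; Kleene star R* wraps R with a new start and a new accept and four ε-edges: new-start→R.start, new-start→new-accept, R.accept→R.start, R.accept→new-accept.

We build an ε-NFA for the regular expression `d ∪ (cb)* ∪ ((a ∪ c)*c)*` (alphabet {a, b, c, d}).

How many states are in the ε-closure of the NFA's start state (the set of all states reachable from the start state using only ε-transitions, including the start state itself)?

14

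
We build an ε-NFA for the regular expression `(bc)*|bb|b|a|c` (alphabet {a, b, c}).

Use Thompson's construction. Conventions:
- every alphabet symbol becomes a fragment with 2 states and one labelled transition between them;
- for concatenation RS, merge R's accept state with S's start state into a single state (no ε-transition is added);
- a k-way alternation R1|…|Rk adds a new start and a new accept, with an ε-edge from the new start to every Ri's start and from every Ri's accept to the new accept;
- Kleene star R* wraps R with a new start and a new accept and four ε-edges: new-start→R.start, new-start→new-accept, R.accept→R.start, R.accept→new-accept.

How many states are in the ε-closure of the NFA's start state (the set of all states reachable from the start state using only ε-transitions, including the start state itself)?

9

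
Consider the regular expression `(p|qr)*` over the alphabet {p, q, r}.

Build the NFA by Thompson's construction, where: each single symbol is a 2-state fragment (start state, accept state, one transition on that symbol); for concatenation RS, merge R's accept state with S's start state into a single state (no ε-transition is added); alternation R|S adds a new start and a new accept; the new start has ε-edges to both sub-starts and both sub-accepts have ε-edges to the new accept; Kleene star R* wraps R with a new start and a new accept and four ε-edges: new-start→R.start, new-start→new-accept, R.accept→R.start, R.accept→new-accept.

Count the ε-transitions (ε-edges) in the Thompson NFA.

8

Building bottom-up:
Each of the 3 symbol leaves contributes 0 ε-transitions.
  qr — 0 ε-transitions
  p|qr — 4 ε-transitions
  (p|qr)* — 8 ε-transitions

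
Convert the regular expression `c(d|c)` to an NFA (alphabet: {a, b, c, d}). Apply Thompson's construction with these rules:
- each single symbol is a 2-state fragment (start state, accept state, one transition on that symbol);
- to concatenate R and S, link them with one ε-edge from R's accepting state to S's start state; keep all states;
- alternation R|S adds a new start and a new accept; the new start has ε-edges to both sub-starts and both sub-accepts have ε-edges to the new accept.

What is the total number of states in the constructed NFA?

Building bottom-up:
Each of the 3 symbol leaves contributes a 2-state fragment.
  d|c → 6 states
  c(d|c) → 8 states

8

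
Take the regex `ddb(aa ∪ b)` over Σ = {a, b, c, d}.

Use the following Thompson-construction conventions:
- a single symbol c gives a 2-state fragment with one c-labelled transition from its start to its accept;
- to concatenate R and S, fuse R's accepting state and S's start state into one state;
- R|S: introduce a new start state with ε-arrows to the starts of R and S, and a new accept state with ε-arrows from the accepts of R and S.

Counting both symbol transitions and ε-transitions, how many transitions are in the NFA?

10

Bottom-up over the parse tree:
Each of the 6 symbol leaves contributes 1 transition (1 symbol, 0 ε).
  aa = 2 transitions (2 symbol, 0 ε)
  aa ∪ b = 7 transitions (3 symbol, 4 ε)
  ddb(aa ∪ b) = 10 transitions (6 symbol, 4 ε)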